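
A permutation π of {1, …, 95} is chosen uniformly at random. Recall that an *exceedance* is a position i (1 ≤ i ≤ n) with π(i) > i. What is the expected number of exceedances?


Write X = Σ_{i=1}^{95} X_i, where X_i = 1_{π(i) > i}.
For each fixed i, π(i) is uniform over {1, …, 95} (marginal of a uniform permutation), so P[π(i) > i] = (n − i)/n. Summing: Σ_{i=1}^{95} (n − i)/n = (0 + 1 + … + 94)/95 = 95(95 − 1)/(2·95) = (95 − 1)/2.
Hence E[X] = Σ_{i=1}^{95} (95 − i)/95 = 47 ≈ 47.0000.

E[X] = 47 = 47.0000.


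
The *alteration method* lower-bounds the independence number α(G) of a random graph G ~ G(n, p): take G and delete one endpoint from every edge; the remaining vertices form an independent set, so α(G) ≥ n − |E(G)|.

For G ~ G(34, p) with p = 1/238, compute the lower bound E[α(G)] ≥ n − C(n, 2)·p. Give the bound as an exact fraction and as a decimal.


E[|E(G)|] = C(34, 2)·p = 561 · (1/238) = 33/14.
E[α(G)] ≥ n − E[|E(G)|] = 34 − 33/14 = 443/14.
Numerically: ≈ 31.642857.
(This is only a lower bound; the true E[α(G)] may be larger.)

E[α(G)] ≥ 443/14 ≈ 31.642857.


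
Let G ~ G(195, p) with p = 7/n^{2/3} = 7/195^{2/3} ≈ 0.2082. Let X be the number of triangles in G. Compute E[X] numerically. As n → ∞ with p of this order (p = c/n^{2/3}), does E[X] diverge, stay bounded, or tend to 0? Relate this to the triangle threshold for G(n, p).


Number of potential triangles: C(195, 3) = 1216865.
Each occurs with probability p³ ≈ (0.2082)³ ≈ 9.020381e-03.
By linearity: E[X] = C(195, 3)·p³ ≈ 1216865 · 9.020381e-03 ≈ 10976.5863.
Since α = 2/3 < 1, p = c/n^{2/3} ≫ 1/n is above the triangle threshold p ~ 1/n. Asymptotically E[X] ~ (c³/6)·n^{3(1−α)} = (7³/6)·n^{1} → ∞; triangles are abundant w.h.p.

E[X] ≈ 10976.5863; in regime p = Θ(1/n^{2/3}) E[X] diverges (above the triangle threshold p ~ 1/n).


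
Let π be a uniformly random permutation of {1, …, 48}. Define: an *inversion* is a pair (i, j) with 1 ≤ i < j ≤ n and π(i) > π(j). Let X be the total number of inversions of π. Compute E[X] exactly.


Write X = Σ X_I over the C(48, 2) = 1128 pairs i < j, with X_I the indicator of one inversion.
There are 1128 indicators.
For each fixed pair i < j, the values π(i) and π(j) are two distinct elements of {1, …, 48} in uniformly random order; by symmetry P[π(i) > π(j)] = 1/2.
By linearity: E[X] = 1128 · (1/2) = C(48, 2) · (1/2) = 1128/2 = 564 ≈ 564.000000.

E[X] = 564 = 564.000000.


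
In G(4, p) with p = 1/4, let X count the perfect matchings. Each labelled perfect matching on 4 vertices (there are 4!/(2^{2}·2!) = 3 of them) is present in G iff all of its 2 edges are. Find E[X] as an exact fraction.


K_4 has 4!/(2^{2}·2!) = 3 labelled perfect matchings.
For each such perfect matching H, let X_H = 1 if all 2 edges of H are present in G. Then P[X_H = 1] = p^{2} = (1/4)^{2} = 1/16.
By linearity: E[X] = Σ_H E[X_H] = 3 · p^{2} = 3 · 1/16 = 3/16.
Numerically: E[X] ≈ 0.1875.

E[X] = 3 · (1/4)^{2} = 3/16 ≈ 0.1875.


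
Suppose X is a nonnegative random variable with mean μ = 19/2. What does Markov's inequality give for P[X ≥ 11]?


μ = E[X] = 19/2, a = 11.
Markov: P[X ≥ 11] ≤ μ/a = (19/2)/11 = 19/22.
Numerically: ≈ 0.8636.
(Since a = 11 > μ = 9.5000, the bound 19/22 is < 1 and informative.)

P[X ≥ 11] ≤ 19/22 ≈ 0.8636.


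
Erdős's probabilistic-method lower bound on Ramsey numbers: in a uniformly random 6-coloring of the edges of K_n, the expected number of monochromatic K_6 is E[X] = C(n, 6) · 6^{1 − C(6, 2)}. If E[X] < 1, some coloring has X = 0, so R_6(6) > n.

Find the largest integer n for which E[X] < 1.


We need C(n, 6) · 6^{1 − 15} < 1, i.e. C(n, 6) < 6^{15 − 1} = 78364164096.
Check values of n near the boundary:
  n = 192: C(192, 6) = 64300886496; 64300886496 < 78364164096? YES
  n = 193: C(193, 6) = 66364016544; 66364016544 < 78364164096? YES
  n = 194: C(194, 6) = 68482017072; 68482017072 < 78364164096? YES
  n = 195: C(195, 6) = 70656049360; 70656049360 < 78364164096? YES
  n = 196: C(196, 6) = 72887293024; 72887293024 < 78364164096? YES
  n = 197: C(197, 6) = 75176946208; 75176946208 < 78364164096? YES
  n = 198: C(198, 6) = 77526225777; 77526225777 < 78364164096? YES
  n = 199: C(199, 6) = 79936367511; 79936367511 < 78364164096? NO
  n = 200: C(200, 6) = 82408626300; 82408626300 < 78364164096? NO
The largest n with C(n, 6) < 78364164096 is n = 198 (where E[X] = 25842075259/26121388032 ≈ 0.989). Hence R_6(6) > 198, i.e. R_6(6) ≥ 199.

Largest n = 198; hence R_6(6) > 198.


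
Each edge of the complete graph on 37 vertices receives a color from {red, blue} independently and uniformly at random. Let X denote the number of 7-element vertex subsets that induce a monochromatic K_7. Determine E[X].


Let X = Σ_S X_S over the C(37, 7) = 10295472 subsets S of size 7, where X_S = 1 if the K_7 on S is monochromatic.
For a fixed S, the K_7 on S has C(7, 2) = 21 edges. P[all 21 edges red] = (1/2)^21, and likewise for blue, so P[monochromatic] = 2·(1/2)^21 = 2^{1 − 21} = 1/1048576.
By linearity: E[X] = C(37, 7) · 2^{1 − 21} = 10295472 · 1/1048576 = 643467/65536.
Numerically: E[X] ≈ 9.81853.

E[X] = C(37,7)·2^(1−C(7,2)) = 643467/65536 ≈ 9.81853.


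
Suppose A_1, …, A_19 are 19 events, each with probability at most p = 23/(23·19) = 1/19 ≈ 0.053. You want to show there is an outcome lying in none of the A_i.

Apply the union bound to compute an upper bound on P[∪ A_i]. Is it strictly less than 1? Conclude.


Union bound: P[∪_{i=1}^{19} A_i] ≤ Σ_i P[A_i] ≤ 19·p = 19·(1/19) = 1.
Numerically: 1 ≈ 1.000.
Is 1 < 1? NO.
Since the bound 1 is ≥ 1, the union bound is uninformative here; it does NOT by itself certify existence.

19·p = 1 ≈ 1.000; existence NOT certified by the union bound.


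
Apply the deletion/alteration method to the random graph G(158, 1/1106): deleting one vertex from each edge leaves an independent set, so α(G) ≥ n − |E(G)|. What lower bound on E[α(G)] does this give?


E[|E(G)|] = C(158, 2)·p = 12403 · (1/1106) = 157/14.
E[α(G)] ≥ n − E[|E(G)|] = 158 − 157/14 = 2055/14.
Numerically: ≈ 146.785714.
(This is only a lower bound; the true E[α(G)] may be larger.)

E[α(G)] ≥ 2055/14 ≈ 146.785714.


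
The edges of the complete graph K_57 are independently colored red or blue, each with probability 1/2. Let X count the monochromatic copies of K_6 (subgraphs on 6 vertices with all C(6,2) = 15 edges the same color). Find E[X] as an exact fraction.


Let X = Σ_S X_S over the C(57, 6) = 36288252 subsets S of size 6, where X_S = 1 if the K_6 on S is monochromatic.
For a fixed S, the K_6 on S has C(6, 2) = 15 edges. P[all 15 edges red] = (1/2)^15, and likewise for blue, so P[monochromatic] = 2·(1/2)^15 = 2^{1 − 15} = 1/16384.
Summing: E[X] = C(57, 6) · 2^{1 − 15} = 36288252 · 1/16384 = 9072063/4096.
Numerically: E[X] ≈ 2214.85913.

E[X] = C(57,6)·2^(1−C(6,2)) = 9072063/4096 ≈ 2214.85913.


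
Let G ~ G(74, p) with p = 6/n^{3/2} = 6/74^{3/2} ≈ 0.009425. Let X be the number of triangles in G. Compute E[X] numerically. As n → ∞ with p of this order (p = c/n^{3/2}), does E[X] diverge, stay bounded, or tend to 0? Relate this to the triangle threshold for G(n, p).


Number of potential triangles: C(74, 3) = 64824.
Each occurs with probability p³ ≈ (0.009425)³ ≈ 8.373577e-07.
By linearity: E[X] = C(74, 3)·p³ ≈ 64824 · 8.373577e-07 ≈ 0.0543.
Since α = 3/2 > 1, p = c/n^{3/2} = o(1/n) is below the triangle threshold p ~ 1/n. Asymptotically E[X] ~ (c³/6)·n^{3(1−α)} = (6³/6)·n^{-1.5} → 0, so by Markov's inequality G has no triangles w.h.p.

E[X] ≈ 0.0543; in regime p = Θ(1/n^{3/2}) E[X] tends to 0 (below the triangle threshold p ~ 1/n).


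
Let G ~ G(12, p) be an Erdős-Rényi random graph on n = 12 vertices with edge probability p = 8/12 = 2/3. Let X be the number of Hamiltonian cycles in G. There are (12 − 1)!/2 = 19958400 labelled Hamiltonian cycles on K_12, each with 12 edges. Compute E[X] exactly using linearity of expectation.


K_12 has (12 − 1)!/2 = 19958400 labelled Hamiltonian cycles.
For each such Hamiltonian cycle H, let X_H = 1 if all 12 edges of H are present in G. Then P[X_H = 1] = p^{12} = (2/3)^{12} = 4096/531441.
By linearity: E[X] = Σ_H E[X_H] = 19958400 · p^{12} = 19958400 · 4096/531441 = 1009254400/6561.
Numerically: E[X] ≈ 1.5383e+05.

E[X] = 19958400 · (2/3)^{12} = 1009254400/6561 ≈ 1.5383e+05.


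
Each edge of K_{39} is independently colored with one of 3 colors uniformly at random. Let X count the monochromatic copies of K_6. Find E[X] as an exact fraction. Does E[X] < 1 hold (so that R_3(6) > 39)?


E[X] = C(39, 6) · 3^{1 − 15} = 3262623 · 3^{−14} = 3262623/4782969.
As a reduced fraction: E[X] = 1087541/1594323 ≈ 0.6821.
Is E[X] < 1? YES.
Since E[X] < 1, there exists a 3-coloring of K_{39} with no monochromatic K_6; hence R_3(6) > 39.

E[X] = 1087541/1594323 ≈ 0.6821; E[X] < 1, so R_3(6) > 39.


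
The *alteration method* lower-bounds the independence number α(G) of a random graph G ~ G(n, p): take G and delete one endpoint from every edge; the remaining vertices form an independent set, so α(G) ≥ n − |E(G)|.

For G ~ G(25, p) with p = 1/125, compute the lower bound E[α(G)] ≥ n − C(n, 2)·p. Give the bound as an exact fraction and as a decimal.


E[|E(G)|] = C(25, 2)·p = 300 · (1/125) = 12/5.
E[α(G)] ≥ n − E[|E(G)|] = 25 − 12/5 = 113/5.
Numerically: ≈ 22.600.
(This is only a lower bound; the true E[α(G)] may be larger.)

E[α(G)] ≥ 113/5 ≈ 22.600.


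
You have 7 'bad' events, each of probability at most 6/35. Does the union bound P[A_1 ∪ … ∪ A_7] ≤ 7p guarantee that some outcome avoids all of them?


Union bound: P[∪_{i=1}^{7} A_i] ≤ Σ_i P[A_i] ≤ 7·p = 7·(6/35) = 6/5.
Numerically: 6/5 ≈ 1.2000.
Is 6/5 < 1? NO.
Since the bound 6/5 is ≥ 1, the union bound is uninformative here; it does NOT by itself certify existence.

7·p = 6/5 ≈ 1.2000; existence NOT certified by the union bound.


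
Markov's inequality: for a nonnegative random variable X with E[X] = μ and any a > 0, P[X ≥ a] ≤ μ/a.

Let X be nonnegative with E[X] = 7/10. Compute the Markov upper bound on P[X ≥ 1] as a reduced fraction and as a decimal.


μ = E[X] = 7/10, a = 1.
Markov: P[X ≥ 1] ≤ μ/a = (7/10)/1 = 7/10.
Numerically: ≈ 0.7000.
(Since a = 1 > μ = 0.7000, the bound 7/10 is < 1 and informative.)

P[X ≥ 1] ≤ 7/10 ≈ 0.7000.


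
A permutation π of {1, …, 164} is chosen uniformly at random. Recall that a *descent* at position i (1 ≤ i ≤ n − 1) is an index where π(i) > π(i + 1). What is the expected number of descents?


Write X = Σ X_I over i = 1, …, 163, with X_I the indicator of one descent.
There are 163 indicators.
For each fixed i, the pair (π(i), π(i+1)) is a uniformly random ordered pair of distinct values from {1, …, 164}; by symmetry P[π(i) > π(i+1)] = 1/2.
By linearity: E[X] = 163 · (1/2) = (164 − 1) · (1/2) = 163/2 ≈ 81.50000.

E[X] = 163/2 = 81.50000.


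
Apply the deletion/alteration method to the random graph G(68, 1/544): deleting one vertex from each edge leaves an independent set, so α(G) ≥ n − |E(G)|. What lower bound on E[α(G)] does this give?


E[|E(G)|] = C(68, 2)·p = 2278 · (1/544) = 67/16.
E[α(G)] ≥ n − E[|E(G)|] = 68 − 67/16 = 1021/16.
Numerically: ≈ 63.81250.
(This is only a lower bound; the true E[α(G)] may be larger.)

E[α(G)] ≥ 1021/16 ≈ 63.81250.


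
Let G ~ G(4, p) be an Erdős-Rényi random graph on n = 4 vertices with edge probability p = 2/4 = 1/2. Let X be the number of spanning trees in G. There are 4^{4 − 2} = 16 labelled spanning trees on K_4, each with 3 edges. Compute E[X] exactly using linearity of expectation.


K_4 has 4^{4 − 2} = 16 labelled spanning trees.
For each such spanning tree H, let X_H = 1 if all 3 edges of H are present in G. Then P[X_H = 1] = p^{3} = (1/2)^{3} = 1/8.
Summing the indicators: E[X] = Σ_H E[X_H] = 16 · p^{3} = 16 · 1/8 = 2.
Numerically: E[X] ≈ 2.

E[X] = 16 · (1/2)^{3} = 2 ≈ 2.


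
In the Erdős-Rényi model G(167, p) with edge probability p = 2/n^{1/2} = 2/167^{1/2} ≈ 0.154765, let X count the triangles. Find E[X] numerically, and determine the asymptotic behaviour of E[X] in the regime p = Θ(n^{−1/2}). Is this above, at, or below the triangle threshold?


Number of potential triangles: C(167, 3) = 762355.
Each occurs with probability p³ ≈ (0.154765)³ ≈ 3.70693764e-03.
By linearity: E[X] = C(167, 3)·p³ ≈ 762355 · 3.70693764e-03 ≈ 2826.002445.
Since α = 1/2 < 1, p = c/n^{1/2} ≫ 1/n is above the triangle threshold p ~ 1/n. Asymptotically E[X] ~ (c³/6)·n^{3(1−α)} = (2³/6)·n^{1.5} → ∞; triangles are abundant w.h.p.

E[X] ≈ 2826.002445; in regime p = Θ(1/n^{1/2}) E[X] diverges (above the triangle threshold p ~ 1/n).


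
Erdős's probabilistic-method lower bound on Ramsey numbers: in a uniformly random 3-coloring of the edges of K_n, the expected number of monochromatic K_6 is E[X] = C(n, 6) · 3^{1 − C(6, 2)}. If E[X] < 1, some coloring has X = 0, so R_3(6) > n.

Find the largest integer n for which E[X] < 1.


We need C(n, 6) · 3^{1 − 15} < 1, i.e. C(n, 6) < 3^{15 − 1} = 4782969.
Check values of n near the boundary:
  n = 37: C(37, 6) = 2324784; 2324784 < 4782969? YES
  n = 38: C(38, 6) = 2760681; 2760681 < 4782969? YES
  n = 39: C(39, 6) = 3262623; 3262623 < 4782969? YES
  n = 40: C(40, 6) = 3838380; 3838380 < 4782969? YES
  n = 41: C(41, 6) = 4496388; 4496388 < 4782969? YES
  n = 42: C(42, 6) = 5245786; 5245786 < 4782969? NO
  n = 43: C(43, 6) = 6096454; 6096454 < 4782969? NO
  n = 44: C(44, 6) = 7059052; 7059052 < 4782969? NO
The largest n with C(n, 6) < 4782969 is n = 41 (where E[X] = 1498796/1594323 ≈ 0.9401). Hence R_3(6) > 41, i.e. R_3(6) ≥ 42.

Largest n = 41; hence R_3(6) > 41.


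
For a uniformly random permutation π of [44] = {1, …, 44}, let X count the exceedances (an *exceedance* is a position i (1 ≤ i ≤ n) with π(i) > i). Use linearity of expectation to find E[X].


Write X = Σ_{i=1}^{44} X_i, where X_i = 1_{π(i) > i}.
For each fixed i, π(i) is uniform over {1, …, 44} (marginal of a uniform permutation), so P[π(i) > i] = (n − i)/n. Summing: Σ_{i=1}^{44} (n − i)/n = (0 + 1 + … + 43)/44 = 44(44 − 1)/(2·44) = (44 − 1)/2.
Hence E[X] = Σ_{i=1}^{44} (44 − i)/44 = 43/2 ≈ 21.500.

E[X] = 43/2 = 21.500.


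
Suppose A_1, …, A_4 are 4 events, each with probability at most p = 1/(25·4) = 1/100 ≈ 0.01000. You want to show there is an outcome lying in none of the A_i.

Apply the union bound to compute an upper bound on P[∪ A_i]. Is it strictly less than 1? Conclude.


Union bound: P[∪_{i=1}^{4} A_i] ≤ Σ_i P[A_i] ≤ 4·p = 4·(1/100) = 1/25.
Numerically: 1/25 ≈ 0.04000.
Is 1/25 < 1? YES.
Since P[∪ A_i] ≤ 1/25 < 1, the complement has P[∩ A_i^c] ≥ 1 − 1/25 = 24/25 > 0, so some outcome avoids every A_i.

4·p = 1/25 ≈ 0.04000; existence CERTIFIED by the union bound.


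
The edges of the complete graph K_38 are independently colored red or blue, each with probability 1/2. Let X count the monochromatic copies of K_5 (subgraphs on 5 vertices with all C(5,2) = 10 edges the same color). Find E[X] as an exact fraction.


Let X = Σ_S X_S over the C(38, 5) = 501942 subsets S of size 5, where X_S = 1 if the K_5 on S is monochromatic.
For a fixed S, the K_5 on S has C(5, 2) = 10 edges. P[all 10 edges red] = (1/2)^10, and likewise for blue, so P[monochromatic] = 2·(1/2)^10 = 2^{1 − 10} = 1/512.
By linearity: E[X] = C(38, 5) · 2^{1 − 10} = 501942 · 1/512 = 250971/256.
Numerically: E[X] ≈ 980.3555.

E[X] = C(38,5)·2^(1−C(5,2)) = 250971/256 ≈ 980.3555.


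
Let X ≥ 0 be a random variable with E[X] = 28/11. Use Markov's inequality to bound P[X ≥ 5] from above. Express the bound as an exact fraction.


μ = E[X] = 28/11, a = 5.
Markov: P[X ≥ 5] ≤ μ/a = (28/11)/5 = 28/55.
Numerically: ≈ 0.509.
(Since a = 5 > μ = 2.545, the bound 28/55 is < 1 and informative.)

P[X ≥ 5] ≤ 28/55 ≈ 0.509.


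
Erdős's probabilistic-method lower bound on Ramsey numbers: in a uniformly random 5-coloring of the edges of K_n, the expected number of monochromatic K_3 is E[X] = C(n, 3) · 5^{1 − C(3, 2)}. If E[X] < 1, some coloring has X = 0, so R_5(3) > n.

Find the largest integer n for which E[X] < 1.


We need C(n, 3) · 5^{1 − 3} < 1, i.e. C(n, 3) < 5^{3 − 1} = 25.
Check values of n near the boundary:
  n = 3: C(3, 3) = 1; 1 < 25? YES
  n = 4: C(4, 3) = 4; 4 < 25? YES
  n = 5: C(5, 3) = 10; 10 < 25? YES
  n = 6: C(6, 3) = 20; 20 < 25? YES
  n = 7: C(7, 3) = 35; 35 < 25? NO
The largest n with C(n, 3) < 25 is n = 6 (where E[X] = 4/5 ≈ 0.80000). Hence R_5(3) > 6, i.e. R_5(3) ≥ 7.

Largest n = 6; hence R_5(3) > 6.


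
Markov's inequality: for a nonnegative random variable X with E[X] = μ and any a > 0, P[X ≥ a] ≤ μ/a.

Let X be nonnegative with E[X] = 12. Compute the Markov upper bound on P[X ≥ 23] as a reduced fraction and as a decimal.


μ = E[X] = 12, a = 23.
Markov: P[X ≥ 23] ≤ μ/a = (12)/23 = 12/23.
Numerically: ≈ 0.521739.
(Since a = 23 > μ = 12.000000, the bound 12/23 is < 1 and informative.)

P[X ≥ 23] ≤ 12/23 ≈ 0.521739.


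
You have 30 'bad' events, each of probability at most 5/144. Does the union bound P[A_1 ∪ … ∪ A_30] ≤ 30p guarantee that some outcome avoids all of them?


Union bound: P[∪_{i=1}^{30} A_i] ≤ Σ_i P[A_i] ≤ 30·p = 30·(5/144) = 25/24.
Numerically: 25/24 ≈ 1.042.
Is 25/24 < 1? NO.
Since the bound 25/24 is ≥ 1, the union bound is uninformative here; it does NOT by itself certify existence.

30·p = 25/24 ≈ 1.042; existence NOT certified by the union bound.


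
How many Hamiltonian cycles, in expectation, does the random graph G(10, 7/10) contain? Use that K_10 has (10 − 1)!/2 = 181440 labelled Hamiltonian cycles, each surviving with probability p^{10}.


K_10 has (10 − 1)!/2 = 181440 labelled Hamiltonian cycles.
For each such Hamiltonian cycle H, let X_H = 1 if all 10 edges of H are present in G. Then P[X_H = 1] = p^{10} = (7/10)^{10} = 282475249/10000000000.
By linearity of expectation: E[X] = Σ_H E[X_H] = 181440 · p^{10} = 181440 · 282475249/10000000000 = 160163466183/31250000.
Numerically: E[X] ≈ 5125.23.

E[X] = 181440 · (7/10)^{10} = 160163466183/31250000 ≈ 5125.23.


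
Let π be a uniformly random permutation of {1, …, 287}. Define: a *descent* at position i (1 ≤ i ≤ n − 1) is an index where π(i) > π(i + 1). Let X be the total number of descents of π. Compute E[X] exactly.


Write X = Σ X_I over i = 1, …, 286, with X_I the indicator of one descent.
There are 286 indicators.
For each fixed i, the pair (π(i), π(i+1)) is a uniformly random ordered pair of distinct values from {1, …, 287}; by symmetry P[π(i) > π(i+1)] = 1/2.
By linearity: E[X] = 286 · (1/2) = (287 − 1) · (1/2) = 143 ≈ 143.00000.

E[X] = 143 = 143.00000.


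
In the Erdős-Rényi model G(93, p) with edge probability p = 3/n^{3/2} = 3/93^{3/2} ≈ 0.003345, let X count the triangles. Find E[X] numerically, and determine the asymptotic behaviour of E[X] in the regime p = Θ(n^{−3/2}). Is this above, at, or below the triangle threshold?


Number of potential triangles: C(93, 3) = 129766.
Each occurs with probability p³ ≈ (0.003345)³ ≈ 3.742747e-08.
By linearity: E[X] = C(93, 3)·p³ ≈ 129766 · 3.742747e-08 ≈ 0.0049.
Since α = 3/2 > 1, p = c/n^{3/2} = o(1/n) is below the triangle threshold p ~ 1/n. Asymptotically E[X] ~ (c³/6)·n^{3(1−α)} = (3³/6)·n^{-1.5} → 0, so by Markov's inequality G has no triangles w.h.p.

E[X] ≈ 0.0049; in regime p = Θ(1/n^{3/2}) E[X] tends to 0 (below the triangle threshold p ~ 1/n).


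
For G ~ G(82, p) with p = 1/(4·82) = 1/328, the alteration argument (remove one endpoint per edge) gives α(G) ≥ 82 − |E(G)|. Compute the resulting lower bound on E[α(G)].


E[|E(G)|] = C(82, 2)·p = 3321 · (1/328) = 81/8.
E[α(G)] ≥ n − E[|E(G)|] = 82 − 81/8 = 575/8.
Numerically: ≈ 71.87500.
(This is only a lower bound; the true E[α(G)] may be larger.)

E[α(G)] ≥ 575/8 ≈ 71.87500.


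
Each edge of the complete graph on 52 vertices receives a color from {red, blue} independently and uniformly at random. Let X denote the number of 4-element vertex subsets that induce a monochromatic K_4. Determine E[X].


Let X = Σ_S X_S over the C(52, 4) = 270725 subsets S of size 4, where X_S = 1 if the K_4 on S is monochromatic.
For a fixed S, the K_4 on S has C(4, 2) = 6 edges. P[all 6 edges red] = (1/2)^6, and likewise for blue, so P[monochromatic] = 2·(1/2)^6 = 2^{1 − 6} = 1/32.
By linearity: E[X] = C(52, 4) · 2^{1 − 6} = 270725 · 1/32 = 270725/32.
Numerically: E[X] ≈ 8460.15625.

E[X] = C(52,4)·2^(1−C(4,2)) = 270725/32 ≈ 8460.15625.


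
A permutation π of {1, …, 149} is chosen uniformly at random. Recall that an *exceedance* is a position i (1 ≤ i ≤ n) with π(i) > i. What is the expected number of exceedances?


Write X = Σ_{i=1}^{149} X_i, where X_i = 1_{π(i) > i}.
For each fixed i, π(i) is uniform over {1, …, 149} (marginal of a uniform permutation), so P[π(i) > i] = (n − i)/n. Summing: Σ_{i=1}^{149} (n − i)/n = (0 + 1 + … + 148)/149 = 149(149 − 1)/(2·149) = (149 − 1)/2.
Hence E[X] = Σ_{i=1}^{149} (149 − i)/149 = 74 ≈ 74.0000.

E[X] = 74 = 74.0000.


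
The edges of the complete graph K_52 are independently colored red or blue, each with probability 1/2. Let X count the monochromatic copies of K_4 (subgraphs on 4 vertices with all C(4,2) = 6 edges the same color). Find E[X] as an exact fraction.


Let X = Σ_S X_S over the C(52, 4) = 270725 subsets S of size 4, where X_S = 1 if the K_4 on S is monochromatic.
For a fixed S, the K_4 on S has C(4, 2) = 6 edges. P[all 6 edges red] = (1/2)^6, and likewise for blue, so P[monochromatic] = 2·(1/2)^6 = 2^{1 − 6} = 1/32.
By linearity: E[X] = C(52, 4) · 2^{1 − 6} = 270725 · 1/32 = 270725/32.
Numerically: E[X] ≈ 8460.156.

E[X] = C(52,4)·2^(1−C(4,2)) = 270725/32 ≈ 8460.156.


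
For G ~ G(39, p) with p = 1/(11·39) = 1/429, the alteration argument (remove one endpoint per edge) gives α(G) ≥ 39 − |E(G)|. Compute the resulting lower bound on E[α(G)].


E[|E(G)|] = C(39, 2)·p = 741 · (1/429) = 19/11.
E[α(G)] ≥ n − E[|E(G)|] = 39 − 19/11 = 410/11.
Numerically: ≈ 37.2727.
(This is only a lower bound; the true E[α(G)] may be larger.)

E[α(G)] ≥ 410/11 ≈ 37.2727.


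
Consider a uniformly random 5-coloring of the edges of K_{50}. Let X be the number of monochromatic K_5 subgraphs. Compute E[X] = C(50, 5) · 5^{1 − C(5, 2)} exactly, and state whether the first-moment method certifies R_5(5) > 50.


E[X] = C(50, 5) · 5^{1 − 10} = 2118760 · 5^{−9} = 2118760/1953125.
As a reduced fraction: E[X] = 423752/390625 ≈ 1.0848.
Is E[X] < 1? NO.
Since E[X] ≥ 1, the first-moment bound is inconclusive at n = 50; it does NOT by itself certify R_5(5) > 50.

E[X] = 423752/390625 ≈ 1.0848; E[X] ≥ 1; first-moment method inconclusive here.


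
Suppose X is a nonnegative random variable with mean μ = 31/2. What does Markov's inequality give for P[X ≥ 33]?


μ = E[X] = 31/2, a = 33.
Markov: P[X ≥ 33] ≤ μ/a = (31/2)/33 = 31/66.
Numerically: ≈ 0.470.
(Since a = 33 > μ = 15.500, the bound 31/66 is < 1 and informative.)

P[X ≥ 33] ≤ 31/66 ≈ 0.470.


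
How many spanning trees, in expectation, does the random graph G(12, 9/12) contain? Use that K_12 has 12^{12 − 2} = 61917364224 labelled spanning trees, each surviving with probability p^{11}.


K_12 has 12^{12 − 2} = 61917364224 labelled spanning trees.
For each such spanning tree H, let X_H = 1 if all 11 edges of H are present in G. Then P[X_H = 1] = p^{11} = (3/4)^{11} = 177147/4194304.
By linearity of expectation: E[X] = Σ_H E[X_H] = 61917364224 · p^{11} = 61917364224 · 177147/4194304 = 10460353203/4.
Numerically: E[X] ≈ 2.615e+09.

E[X] = 61917364224 · (3/4)^{11} = 10460353203/4 ≈ 2.615e+09.


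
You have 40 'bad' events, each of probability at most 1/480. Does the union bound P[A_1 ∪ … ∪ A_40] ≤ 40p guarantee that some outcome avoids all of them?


Union bound: P[∪_{i=1}^{40} A_i] ≤ Σ_i P[A_i] ≤ 40·p = 40·(1/480) = 1/12.
Numerically: 1/12 ≈ 0.0833.
Is 1/12 < 1? YES.
Since P[∪ A_i] ≤ 1/12 < 1, the complement has P[∩ A_i^c] ≥ 1 − 1/12 = 11/12 > 0, so some outcome avoids every A_i.

40·p = 1/12 ≈ 0.0833; existence CERTIFIED by the union bound.


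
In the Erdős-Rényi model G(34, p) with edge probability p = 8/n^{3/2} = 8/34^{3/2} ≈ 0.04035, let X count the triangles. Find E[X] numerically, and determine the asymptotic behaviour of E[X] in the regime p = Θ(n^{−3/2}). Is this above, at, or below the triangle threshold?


Number of potential triangles: C(34, 3) = 5984.
Each occurs with probability p³ ≈ (0.04035)³ ≈ 6.570748e-05.
By linearity: E[X] = C(34, 3)·p³ ≈ 5984 · 6.570748e-05 ≈ 0.3932.
Since α = 3/2 > 1, p = c/n^{3/2} = o(1/n) is below the triangle threshold p ~ 1/n. Asymptotically E[X] ~ (c³/6)·n^{3(1−α)} = (8³/6)·n^{-1.5} → 0, so by Markov's inequality G has no triangles w.h.p.

E[X] ≈ 0.3932; in regime p = Θ(1/n^{3/2}) E[X] tends to 0 (below the triangle threshold p ~ 1/n).


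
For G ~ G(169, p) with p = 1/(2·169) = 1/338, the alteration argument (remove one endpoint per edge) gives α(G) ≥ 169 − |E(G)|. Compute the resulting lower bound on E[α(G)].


E[|E(G)|] = C(169, 2)·p = 14196 · (1/338) = 42.
E[α(G)] ≥ n − E[|E(G)|] = 169 − 42 = 127.
Numerically: ≈ 127.000.
(This is only a lower bound; the true E[α(G)] may be larger.)

E[α(G)] ≥ 127 ≈ 127.000.


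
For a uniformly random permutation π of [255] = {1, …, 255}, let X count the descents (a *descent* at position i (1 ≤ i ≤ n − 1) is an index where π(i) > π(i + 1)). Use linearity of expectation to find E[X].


Write X = Σ X_I over i = 1, …, 254, with X_I the indicator of one descent.
There are 254 indicators.
For each fixed i, the pair (π(i), π(i+1)) is a uniformly random ordered pair of distinct values from {1, …, 255}; by symmetry P[π(i) > π(i+1)] = 1/2.
By linearity: E[X] = 254 · (1/2) = (255 − 1) · (1/2) = 127 ≈ 127.0000.

E[X] = 127 = 127.0000.


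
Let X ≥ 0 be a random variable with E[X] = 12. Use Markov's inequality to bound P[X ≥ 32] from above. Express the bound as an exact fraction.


μ = E[X] = 12, a = 32.
Markov: P[X ≥ 32] ≤ μ/a = (12)/32 = 3/8.
Numerically: ≈ 0.37500.
(Since a = 32 > μ = 12.00000, the bound 3/8 is < 1 and informative.)

P[X ≥ 32] ≤ 3/8 ≈ 0.37500.


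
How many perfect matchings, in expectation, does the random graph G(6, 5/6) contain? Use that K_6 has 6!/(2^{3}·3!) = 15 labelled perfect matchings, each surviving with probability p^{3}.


K_6 has 6!/(2^{3}·3!) = 15 labelled perfect matchings.
For each such perfect matching H, let X_H = 1 if all 3 edges of H are present in G. Then P[X_H = 1] = p^{3} = (5/6)^{3} = 125/216.
Summing the indicators: E[X] = Σ_H E[X_H] = 15 · p^{3} = 15 · 125/216 = 625/72.
Numerically: E[X] ≈ 8.68.

E[X] = 15 · (5/6)^{3} = 625/72 ≈ 8.68.


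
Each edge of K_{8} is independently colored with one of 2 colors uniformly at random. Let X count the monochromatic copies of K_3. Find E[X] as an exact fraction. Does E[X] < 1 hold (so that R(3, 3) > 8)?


E[X] = C(8, 3) · 2^{1 − 3} = 56 · 2^{−2} = 56/4.
As a reduced fraction: E[X] = 14 ≈ 14.00000.
Is E[X] < 1? NO.
Since E[X] ≥ 1, the first-moment bound is inconclusive at n = 8; it does NOT by itself certify R(3, 3) > 8.

E[X] = 14 ≈ 14.00000; E[X] ≥ 1; first-moment method inconclusive here.


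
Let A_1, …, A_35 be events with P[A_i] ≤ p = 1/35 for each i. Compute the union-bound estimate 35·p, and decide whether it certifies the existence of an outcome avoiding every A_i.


Union bound: P[∪_{i=1}^{35} A_i] ≤ Σ_i P[A_i] ≤ 35·p = 35·(1/35) = 1.
Numerically: 1 ≈ 1.00000.
Is 1 < 1? NO.
Since the bound 1 is ≥ 1, the union bound is uninformative here; it does NOT by itself certify existence.

35·p = 1 ≈ 1.00000; existence NOT certified by the union bound.


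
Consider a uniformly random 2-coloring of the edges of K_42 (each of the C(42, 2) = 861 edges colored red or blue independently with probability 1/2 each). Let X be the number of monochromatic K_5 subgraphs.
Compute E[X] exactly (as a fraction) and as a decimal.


Let X = Σ_S X_S over the C(42, 5) = 850668 subsets S of size 5, where X_S = 1 if the K_5 on S is monochromatic.
For a fixed S, the K_5 on S has C(5, 2) = 10 edges. P[all 10 edges red] = (1/2)^10, and likewise for blue, so P[monochromatic] = 2·(1/2)^10 = 2^{1 − 10} = 1/512.
By linearity of expectation: E[X] = C(42, 5) · 2^{1 − 10} = 850668 · 1/512 = 212667/128.
Numerically: E[X] ≈ 1661.46094.

E[X] = C(42,5)·2^(1−C(5,2)) = 212667/128 ≈ 1661.46094.


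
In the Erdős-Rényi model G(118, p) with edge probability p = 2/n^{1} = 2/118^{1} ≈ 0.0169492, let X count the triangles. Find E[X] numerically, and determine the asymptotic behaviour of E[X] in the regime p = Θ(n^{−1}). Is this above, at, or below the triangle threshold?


Number of potential triangles: C(118, 3) = 266916.
Each occurs with probability p³ ≈ (0.0169492)³ ≈ 4.86904698e-06.
By linearity: E[X] = C(118, 3)·p³ ≈ 266916 · 4.86904698e-06 ≈ 1.299627.
Here α = 1, so p = 2/n is exactly at the triangle threshold p ~ 1/n. Asymptotically E[X] → c³/6 = 2³/6 = 4/3 ≈ 1.333333, a bounded constant. In this regime the triangle count is asymptotically Poisson(c³/6).

E[X] ≈ 1.299627; in regime p = Θ(1/n^{1}) E[X] stays bounded (at the triangle threshold p ~ 1/n).


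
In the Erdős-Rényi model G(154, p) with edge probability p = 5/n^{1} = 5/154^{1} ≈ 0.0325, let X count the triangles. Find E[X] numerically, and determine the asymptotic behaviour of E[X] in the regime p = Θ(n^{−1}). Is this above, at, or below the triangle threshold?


Number of potential triangles: C(154, 3) = 596904.
Each occurs with probability p³ ≈ (0.0325)³ ≈ 3.42253e-05.
By linearity: E[X] = C(154, 3)·p³ ≈ 596904 · 3.42253e-05 ≈ 20.429.
Here α = 1, so p = 5/n is exactly at the triangle threshold p ~ 1/n. Asymptotically E[X] → c³/6 = 5³/6 = 125/6 ≈ 20.833, a bounded constant. In this regime the triangle count is asymptotically Poisson(c³/6).

E[X] ≈ 20.429; in regime p = Θ(1/n^{1}) E[X] stays bounded (at the triangle threshold p ~ 1/n).


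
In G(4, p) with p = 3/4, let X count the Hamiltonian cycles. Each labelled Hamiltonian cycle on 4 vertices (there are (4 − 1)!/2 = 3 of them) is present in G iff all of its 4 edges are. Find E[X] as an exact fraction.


K_4 has (4 − 1)!/2 = 3 labelled Hamiltonian cycles.
For each such Hamiltonian cycle H, let X_H = 1 if all 4 edges of H are present in G. Then P[X_H = 1] = p^{4} = (3/4)^{4} = 81/256.
Summing the indicators: E[X] = Σ_H E[X_H] = 3 · p^{4} = 3 · 81/256 = 243/256.
Numerically: E[X] ≈ 0.949.

E[X] = 3 · (3/4)^{4} = 243/256 ≈ 0.949.


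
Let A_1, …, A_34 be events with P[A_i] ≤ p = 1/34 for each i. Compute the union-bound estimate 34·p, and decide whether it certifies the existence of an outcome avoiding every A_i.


Union bound: P[∪_{i=1}^{34} A_i] ≤ Σ_i P[A_i] ≤ 34·p = 34·(1/34) = 1.
Numerically: 1 ≈ 1.00000.
Is 1 < 1? NO.
Since the bound 1 is ≥ 1, the union bound is uninformative here; it does NOT by itself certify existence.

34·p = 1 ≈ 1.00000; existence NOT certified by the union bound.


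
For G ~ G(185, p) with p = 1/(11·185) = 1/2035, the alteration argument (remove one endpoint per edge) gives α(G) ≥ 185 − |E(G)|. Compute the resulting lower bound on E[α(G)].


E[|E(G)|] = C(185, 2)·p = 17020 · (1/2035) = 92/11.
E[α(G)] ≥ n − E[|E(G)|] = 185 − 92/11 = 1943/11.
Numerically: ≈ 176.6364.
(This is only a lower bound; the true E[α(G)] may be larger.)

E[α(G)] ≥ 1943/11 ≈ 176.6364.


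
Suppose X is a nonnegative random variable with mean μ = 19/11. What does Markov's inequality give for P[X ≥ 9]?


μ = E[X] = 19/11, a = 9.
Markov: P[X ≥ 9] ≤ μ/a = (19/11)/9 = 19/99.
Numerically: ≈ 0.192.
(Since a = 9 > μ = 1.727, the bound 19/99 is < 1 and informative.)

P[X ≥ 9] ≤ 19/99 ≈ 0.192.


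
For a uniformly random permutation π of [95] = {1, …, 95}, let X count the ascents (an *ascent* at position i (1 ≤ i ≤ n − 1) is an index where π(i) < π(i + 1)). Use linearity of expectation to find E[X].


Write X = Σ X_I over i = 1, …, 94, with X_I the indicator of one ascent.
There are 94 indicators.
For each fixed i, the pair (π(i), π(i+1)) is a uniformly random ordered pair of distinct values from {1, …, 95}; by symmetry P[π(i) < π(i+1)] = 1/2.
By linearity: E[X] = 94 · (1/2) = (95 − 1) · (1/2) = 47 ≈ 47.0000.

E[X] = 47 = 47.0000.


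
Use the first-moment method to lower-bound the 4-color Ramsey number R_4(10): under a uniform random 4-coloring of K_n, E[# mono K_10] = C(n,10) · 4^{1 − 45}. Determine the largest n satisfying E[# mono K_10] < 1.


We need C(n, 10) · 4^{1 − 45} < 1, i.e. C(n, 10) < 4^{45 − 1} = 309485009821345068724781056.
Check values of n near the boundary:
  n = 2018: C(2018, 10) = 301820606687612220663963508; 301820606687612220663963508 < 309485009821345068724781056? YES
  n = 2019: C(2019, 10) = 303322949179835278009229628; 303322949179835278009229628 < 309485009821345068724781056? YES
  n = 2020: C(2020, 10) = 304832018578739931133653656; 304832018578739931133653656 < 309485009821345068724781056? YES
  n = 2021: C(2021, 10) = 306347841644770462864800616; 306347841644770462864800616 < 309485009821345068724781056? YES
  n = 2022: C(2022, 10) = 307870445231474093395937796; 307870445231474093395937796 < 309485009821345068724781056? YES
  n = 2023: C(2023, 10) = 309399856285778485315440716; 309399856285778485315440716 < 309485009821345068724781056? YES
  n = 2024: C(2024, 10) = 310936101848269937576192656; 310936101848269937576192656 < 309485009821345068724781056? NO
  n = 2025: C(2025, 10) = 312479209053472269772600560; 312479209053472269772600560 < 309485009821345068724781056? NO
  n = 2026: C(2026, 10) = 314029205130126398094885285; 314029205130126398094885285 < 309485009821345068724781056? NO
The largest n with C(n, 10) < 309485009821345068724781056 is n = 2023 (where E[X] = 77349964071444621328860179/77371252455336267181195264 ≈ 0.9997). Hence R_4(10) > 2023, i.e. R_4(10) ≥ 2024.

Largest n = 2023; hence R_4(10) > 2023.


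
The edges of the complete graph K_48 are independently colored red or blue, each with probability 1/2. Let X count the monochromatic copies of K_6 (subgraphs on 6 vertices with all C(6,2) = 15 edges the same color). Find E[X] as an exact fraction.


Let X = Σ_S X_S over the C(48, 6) = 12271512 subsets S of size 6, where X_S = 1 if the K_6 on S is monochromatic.
For a fixed S, the K_6 on S has C(6, 2) = 15 edges. P[all 15 edges red] = (1/2)^15, and likewise for blue, so P[monochromatic] = 2·(1/2)^15 = 2^{1 − 15} = 1/16384.
Summing: E[X] = C(48, 6) · 2^{1 − 15} = 12271512 · 1/16384 = 1533939/2048.
Numerically: E[X] ≈ 748.9937.

E[X] = C(48,6)·2^(1−C(6,2)) = 1533939/2048 ≈ 748.9937.


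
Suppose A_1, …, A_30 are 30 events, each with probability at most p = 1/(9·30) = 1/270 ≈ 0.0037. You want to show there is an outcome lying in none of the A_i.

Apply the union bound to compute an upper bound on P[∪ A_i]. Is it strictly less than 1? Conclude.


Union bound: P[∪_{i=1}^{30} A_i] ≤ Σ_i P[A_i] ≤ 30·p = 30·(1/270) = 1/9.
Numerically: 1/9 ≈ 0.1111.
Is 1/9 < 1? YES.
Since P[∪ A_i] ≤ 1/9 < 1, the complement has P[∩ A_i^c] ≥ 1 − 1/9 = 8/9 > 0, so some outcome avoids every A_i.

30·p = 1/9 ≈ 0.1111; existence CERTIFIED by the union bound.


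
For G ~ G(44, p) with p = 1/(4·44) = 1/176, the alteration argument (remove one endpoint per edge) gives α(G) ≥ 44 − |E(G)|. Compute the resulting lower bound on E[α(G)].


E[|E(G)|] = C(44, 2)·p = 946 · (1/176) = 43/8.
E[α(G)] ≥ n − E[|E(G)|] = 44 − 43/8 = 309/8.
Numerically: ≈ 38.625.
(This is only a lower bound; the true E[α(G)] may be larger.)

E[α(G)] ≥ 309/8 ≈ 38.625.


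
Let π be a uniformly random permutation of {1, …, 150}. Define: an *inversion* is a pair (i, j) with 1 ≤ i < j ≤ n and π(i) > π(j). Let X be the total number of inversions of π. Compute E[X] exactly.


Write X = Σ X_I over the C(150, 2) = 11175 pairs i < j, with X_I the indicator of one inversion.
There are 11175 indicators.
For each fixed pair i < j, the values π(i) and π(j) are two distinct elements of {1, …, 150} in uniformly random order; by symmetry P[π(i) > π(j)] = 1/2.
By linearity: E[X] = 11175 · (1/2) = C(150, 2) · (1/2) = 11175/2 = 11175/2 ≈ 5587.500.

E[X] = 11175/2 = 5587.500.


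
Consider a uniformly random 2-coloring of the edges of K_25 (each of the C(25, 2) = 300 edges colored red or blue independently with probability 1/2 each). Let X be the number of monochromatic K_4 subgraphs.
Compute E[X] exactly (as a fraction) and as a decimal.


Let X = Σ_S X_S over the C(25, 4) = 12650 subsets S of size 4, where X_S = 1 if the K_4 on S is monochromatic.
For a fixed S, the K_4 on S has C(4, 2) = 6 edges. P[all 6 edges red] = (1/2)^6, and likewise for blue, so P[monochromatic] = 2·(1/2)^6 = 2^{1 − 6} = 1/32.
By linearity: E[X] = C(25, 4) · 2^{1 − 6} = 12650 · 1/32 = 6325/16.
Numerically: E[X] ≈ 395.31250.

E[X] = C(25,4)·2^(1−C(4,2)) = 6325/16 ≈ 395.31250.


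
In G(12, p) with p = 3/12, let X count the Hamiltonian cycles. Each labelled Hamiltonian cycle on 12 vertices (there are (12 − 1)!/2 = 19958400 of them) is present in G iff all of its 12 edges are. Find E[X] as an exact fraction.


K_12 has (12 − 1)!/2 = 19958400 labelled Hamiltonian cycles.
For each such Hamiltonian cycle H, let X_H = 1 if all 12 edges of H are present in G. Then P[X_H = 1] = p^{12} = (1/4)^{12} = 1/16777216.
By linearity: E[X] = Σ_H E[X_H] = 19958400 · p^{12} = 19958400 · 1/16777216 = 155925/131072.
Numerically: E[X] ≈ 1.18961.

E[X] = 19958400 · (1/4)^{12} = 155925/131072 ≈ 1.18961.


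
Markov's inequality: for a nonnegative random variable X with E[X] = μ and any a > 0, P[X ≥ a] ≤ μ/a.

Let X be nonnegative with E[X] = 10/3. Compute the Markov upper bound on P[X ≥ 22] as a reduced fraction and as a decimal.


μ = E[X] = 10/3, a = 22.
Markov: P[X ≥ 22] ≤ μ/a = (10/3)/22 = 5/33.
Numerically: ≈ 0.1515.
(Since a = 22 > μ = 3.3333, the bound 5/33 is < 1 and informative.)

P[X ≥ 22] ≤ 5/33 ≈ 0.1515.


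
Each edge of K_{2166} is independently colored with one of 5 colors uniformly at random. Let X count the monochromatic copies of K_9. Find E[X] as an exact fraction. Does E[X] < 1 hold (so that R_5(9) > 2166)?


E[X] = C(2166, 9) · 5^{1 − 36} = 2844037944203015677277940 · 5^{−35} = 2844037944203015677277940/2910383045673370361328125.
As a reduced fraction: E[X] = 568807588840603135455588/582076609134674072265625 ≈ 0.97720.
Is E[X] < 1? YES.
Since E[X] < 1, there exists a 5-coloring of K_{2166} with no monochromatic K_9; hence R_5(9) > 2166.

E[X] = 568807588840603135455588/582076609134674072265625 ≈ 0.97720; E[X] < 1, so R_5(9) > 2166.


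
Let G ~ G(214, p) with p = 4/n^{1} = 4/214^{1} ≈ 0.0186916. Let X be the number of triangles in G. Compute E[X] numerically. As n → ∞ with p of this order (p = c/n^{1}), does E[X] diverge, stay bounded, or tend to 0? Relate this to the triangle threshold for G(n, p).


Number of potential triangles: C(214, 3) = 1610564.
Each occurs with probability p³ ≈ (0.0186916)³ ≈ 6.53038302e-06.
By linearity: E[X] = C(214, 3)·p³ ≈ 1610564 · 6.53038302e-06 ≈ 10.517600.
Here α = 1, so p = 4/n is exactly at the triangle threshold p ~ 1/n. Asymptotically E[X] → c³/6 = 4³/6 = 32/3 ≈ 10.666667, a bounded constant. In this regime the triangle count is asymptotically Poisson(c³/6).

E[X] ≈ 10.517600; in regime p = Θ(1/n^{1}) E[X] stays bounded (at the triangle threshold p ~ 1/n).
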